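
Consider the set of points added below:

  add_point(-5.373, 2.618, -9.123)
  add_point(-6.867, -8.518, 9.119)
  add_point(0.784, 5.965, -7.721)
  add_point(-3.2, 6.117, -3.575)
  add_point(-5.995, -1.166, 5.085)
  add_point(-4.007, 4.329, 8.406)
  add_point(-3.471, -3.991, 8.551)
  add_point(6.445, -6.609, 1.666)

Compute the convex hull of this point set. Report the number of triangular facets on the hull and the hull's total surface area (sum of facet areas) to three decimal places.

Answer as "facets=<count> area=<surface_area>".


8 of the 8 inputs are extreme points: [0, 1, 2, 3, 4, 5, 6, 7].

Area of each hull facet:
  f1: (p0, p7, p1) → 138.8750
  f2: (p5, p0, p3) → 30.0817
  f3: (p2, p0, p7) → 59.5354
  f4: (p2, p0, p3) → 18.4277
  f5: (p2, p5, p7) → 120.9622
  f6: (p2, p5, p3) → 22.9561
  f7: (p6, p7, p1) → 32.6870
  f8: (p6, p5, p1) → 15.4801
  f9: (p6, p5, p7) → 49.8201
  f10: (p4, p0, p1) → 44.8736
  f11: (p4, p5, p1) → 24.4214
  f12: (p4, p5, p0) → 47.8308
Σ area = 605.951

Euler: V−E+F = 8−18+12 = 2.

facets=12 area=605.951


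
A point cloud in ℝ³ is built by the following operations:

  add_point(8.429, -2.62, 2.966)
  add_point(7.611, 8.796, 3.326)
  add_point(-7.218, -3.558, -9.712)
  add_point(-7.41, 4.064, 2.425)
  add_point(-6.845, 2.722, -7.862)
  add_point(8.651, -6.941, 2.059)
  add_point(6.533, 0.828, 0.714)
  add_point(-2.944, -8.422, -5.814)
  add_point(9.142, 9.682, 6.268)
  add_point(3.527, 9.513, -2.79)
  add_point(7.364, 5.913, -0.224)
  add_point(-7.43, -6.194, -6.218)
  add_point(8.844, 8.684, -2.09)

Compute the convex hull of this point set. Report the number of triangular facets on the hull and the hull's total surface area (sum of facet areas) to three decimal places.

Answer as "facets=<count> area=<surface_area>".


facets=14 area=847.819

9 of the 13 inputs are extreme points: [2, 3, 4, 5, 7, 8, 9, 11, 12].

Triangle areas on the boundary:
  f1: (p2, p7, p11) → 10.5446
  f2: (p12, p2, p7) → 79.2282
  f3: (p3, p2, p11) → 29.3468
  f4: (p4, p12, p2) → 51.5566
  f5: (p4, p3, p2) → 31.2213
  f6: (p5, p7, p11) → 24.0949
  f7: (p5, p3, p11) → 117.0844
  f8: (p5, p12, p7) → 113.8694
  f9: (p5, p3, p8) → 141.7806
  f10: (p5, p12, p8) → 67.4192
  f11: (p9, p4, p12) → 24.8358
  f12: (p9, p4, p3) → 63.8256
  f13: (p9, p12, p8) → 22.6130
  f14: (p9, p3, p8) → 70.3988
Σ area = 847.819

Euler: V−E+F = 9−21+14 = 2.


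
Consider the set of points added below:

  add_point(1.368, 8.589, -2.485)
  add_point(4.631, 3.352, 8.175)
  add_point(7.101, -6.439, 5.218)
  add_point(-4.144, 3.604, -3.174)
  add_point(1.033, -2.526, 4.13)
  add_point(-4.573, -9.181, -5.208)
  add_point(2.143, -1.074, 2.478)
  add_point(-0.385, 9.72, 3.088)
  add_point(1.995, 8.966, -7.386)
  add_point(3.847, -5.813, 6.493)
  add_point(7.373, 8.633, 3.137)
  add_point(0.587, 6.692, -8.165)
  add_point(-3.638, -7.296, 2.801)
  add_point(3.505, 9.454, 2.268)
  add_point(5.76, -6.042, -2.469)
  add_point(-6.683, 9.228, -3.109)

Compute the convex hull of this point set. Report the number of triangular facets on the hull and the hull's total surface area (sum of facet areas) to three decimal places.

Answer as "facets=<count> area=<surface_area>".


12 of the 16 inputs are extreme points: [1, 2, 5, 7, 8, 9, 10, 11, 12, 13, 14, 15].

Area of each hull facet:
  f1: (p11, p5, p15) → 77.8290
  f2: (p8, p11, p15) → 12.8274
  f3: (p12, p5, p15) → 73.1293
  f4: (p12, p1, p9) → 37.4972
  f5: (p14, p11, p5) → 81.5946
  f6: (p14, p8, p11) → 18.8463
  f7: (p14, p8, p10) → 87.9126
  f8: (p7, p1, p10) → 29.5678
  f9: (p7, p8, p15) → 40.4662
  f10: (p7, p12, p15) → 75.1175
  f11: (p7, p12, p1) → 69.4460
  f12: (p2, p14, p10) → 58.4576
  f13: (p2, p1, p10) → 38.1696
  f14: (p2, p1, p9) → 16.3850
  f15: (p2, p14, p5) → 40.1375
  f16: (p2, p12, p5) → 43.0034
  f17: (p2, p12, p9) → 11.7830
  f18: (p13, p8, p10) → 18.5582
  f19: (p13, p7, p10) → 3.4798
  f20: (p13, p7, p8) → 19.4604
Σ area = 853.668

Euler: V−E+F = 12−30+20 = 2.

facets=20 area=853.668


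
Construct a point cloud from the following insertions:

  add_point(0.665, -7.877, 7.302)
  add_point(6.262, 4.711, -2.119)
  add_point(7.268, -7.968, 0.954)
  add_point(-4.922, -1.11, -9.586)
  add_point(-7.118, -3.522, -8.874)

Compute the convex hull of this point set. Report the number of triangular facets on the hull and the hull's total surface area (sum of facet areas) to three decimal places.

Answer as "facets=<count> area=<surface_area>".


5 of the 5 inputs are extreme points: [0, 1, 2, 3, 4].

Per-facet area ½‖(b−a)×(c−a)‖:
  f1: (p0, p2, p4) → 80.6817
  f2: (p0, p1, p4) → 130.6296
  f3: (p0, p1, p2) → 59.6415
  f4: (p3, p2, p4) → 29.2045
  f5: (p3, p1, p4) → 17.9284
  f6: (p3, p1, p2) → 93.8008
Σ area = 411.887

Check V−E+F: 5 − 9 + 6 = 2.

facets=6 area=411.887


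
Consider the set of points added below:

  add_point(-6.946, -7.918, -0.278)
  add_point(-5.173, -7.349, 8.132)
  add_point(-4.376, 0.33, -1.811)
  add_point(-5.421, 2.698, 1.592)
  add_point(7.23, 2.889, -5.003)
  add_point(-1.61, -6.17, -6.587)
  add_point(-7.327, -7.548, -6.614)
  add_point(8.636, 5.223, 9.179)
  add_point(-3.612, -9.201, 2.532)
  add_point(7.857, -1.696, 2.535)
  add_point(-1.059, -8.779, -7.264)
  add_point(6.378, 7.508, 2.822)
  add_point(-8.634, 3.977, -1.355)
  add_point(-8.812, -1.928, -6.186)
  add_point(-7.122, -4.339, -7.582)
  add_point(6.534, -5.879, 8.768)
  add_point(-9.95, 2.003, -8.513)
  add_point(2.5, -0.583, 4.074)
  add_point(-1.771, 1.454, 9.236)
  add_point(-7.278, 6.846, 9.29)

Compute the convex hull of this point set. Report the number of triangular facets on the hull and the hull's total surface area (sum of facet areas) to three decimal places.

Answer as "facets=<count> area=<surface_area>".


15 of the 20 inputs are extreme points: [0, 1, 4, 6, 7, 8, 9, 10, 11, 13, 14, 15, 16, 18, 19].

Facet areas (half cross-product norm):
  f1: (p15, p1, p8) → 35.5450
  f2: (p11, p19, p7) → 53.5400
  f3: (p11, p4, p7) → 26.6308
  f4: (p11, p19, p16) → 135.8399
  f5: (p11, p4, p16) → 79.6696
  f6: (p0, p19, p16) → 111.3005
  f7: (p0, p1, p19) → 61.6038
  f8: (p0, p1, p8) → 13.2524
  f9: (p9, p4, p7) → 41.5067
  f10: (p9, p15, p7) → 36.2295
  f11: (p18, p1, p19) → 33.6689
  f12: (p18, p15, p1) → 49.3623
  f13: (p18, p19, p7) → 38.4363
  f14: (p18, p15, p7) → 53.8640
  f15: (p6, p0, p8) → 10.6414
  f16: (p6, p14, p16) → 5.6158
  f17: (p10, p9, p15) → 56.4039
  f18: (p10, p15, p8) → 60.3146
  f19: (p10, p9, p4) → 62.1485
  f20: (p10, p6, p8) → 30.6378
  f21: (p10, p4, p16) → 98.6212
  f22: (p10, p6, p14) → 10.7325
  f23: (p10, p14, p16) → 13.2057
  f24: (p13, p0, p16) → 4.8000
  f25: (p13, p6, p16) → 7.6439
  f26: (p13, p6, p0) → 18.5298
Σ area = 1149.745

Check V−E+F: 15 − 39 + 26 = 2.

facets=26 area=1149.745


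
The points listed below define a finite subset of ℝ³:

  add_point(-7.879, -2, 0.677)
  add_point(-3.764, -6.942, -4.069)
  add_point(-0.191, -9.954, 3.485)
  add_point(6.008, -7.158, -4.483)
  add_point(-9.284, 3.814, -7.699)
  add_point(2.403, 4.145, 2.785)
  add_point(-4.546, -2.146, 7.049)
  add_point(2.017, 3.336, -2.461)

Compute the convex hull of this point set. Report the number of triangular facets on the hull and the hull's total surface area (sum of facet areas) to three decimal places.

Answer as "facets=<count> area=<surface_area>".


facets=12 area=552.212

8 of the 8 inputs are extreme points: [0, 1, 2, 3, 4, 5, 6, 7].

Per-facet area ½‖(b−a)×(c−a)‖:
  f1: (p6, p5, p4) → 78.5222
  f2: (p1, p3, p4) → 55.3432
  f3: (p7, p3, p4) → 68.2982
  f4: (p7, p5, p4) → 29.2043
  f5: (p7, p5, p3) → 29.0597
  f6: (p0, p6, p4) → 22.4199
  f7: (p0, p1, p4) → 41.0480
  f8: (p2, p1, p3) → 40.3094
  f9: (p2, p5, p3) → 68.6927
  f10: (p2, p6, p5) → 49.5228
  f11: (p2, p0, p6) → 34.4325
  f12: (p2, p0, p1) → 35.3592
Σ area = 552.212

Euler: V−E+F = 8−18+12 = 2.


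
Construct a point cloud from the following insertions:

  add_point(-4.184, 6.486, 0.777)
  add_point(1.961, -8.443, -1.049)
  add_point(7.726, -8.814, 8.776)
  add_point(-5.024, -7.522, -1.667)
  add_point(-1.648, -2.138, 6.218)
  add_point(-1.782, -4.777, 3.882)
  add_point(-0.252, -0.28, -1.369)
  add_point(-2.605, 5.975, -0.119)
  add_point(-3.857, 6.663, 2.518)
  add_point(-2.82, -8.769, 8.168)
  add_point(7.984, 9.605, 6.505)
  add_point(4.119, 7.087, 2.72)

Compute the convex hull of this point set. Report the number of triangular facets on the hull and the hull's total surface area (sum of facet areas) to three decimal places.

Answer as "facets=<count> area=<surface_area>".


Points on the hull: [0, 1, 2, 3, 6, 7, 8, 9, 10, 11] (10 of 12).

Facet areas (half cross-product norm):
  f1: (p9, p2, p10) → 98.0314
  f2: (p1, p2, p10) → 104.8625
  f3: (p1, p9, p3) → 34.0858
  f4: (p1, p9, p2) → 50.0881
  f5: (p8, p0, p3) → 12.1854
  f6: (p8, p9, p3) → 74.1988
  f7: (p8, p0, p10) → 9.9212
  f8: (p8, p9, p10) → 105.5482
  f9: (p6, p1, p3) → 27.5960
  f10: (p7, p0, p10) → 11.4243
  f11: (p7, p0, p3) → 12.8201
  f12: (p7, p6, p3) → 23.9516
  f13: (p11, p1, p10) → 36.9139
  f14: (p11, p6, p1) → 31.7722
  f15: (p11, p7, p10) → 9.7190
  f16: (p11, p7, p6) → 24.9567
Σ area = 668.075

Euler: V−E+F = 10−24+16 = 2.

facets=16 area=668.075


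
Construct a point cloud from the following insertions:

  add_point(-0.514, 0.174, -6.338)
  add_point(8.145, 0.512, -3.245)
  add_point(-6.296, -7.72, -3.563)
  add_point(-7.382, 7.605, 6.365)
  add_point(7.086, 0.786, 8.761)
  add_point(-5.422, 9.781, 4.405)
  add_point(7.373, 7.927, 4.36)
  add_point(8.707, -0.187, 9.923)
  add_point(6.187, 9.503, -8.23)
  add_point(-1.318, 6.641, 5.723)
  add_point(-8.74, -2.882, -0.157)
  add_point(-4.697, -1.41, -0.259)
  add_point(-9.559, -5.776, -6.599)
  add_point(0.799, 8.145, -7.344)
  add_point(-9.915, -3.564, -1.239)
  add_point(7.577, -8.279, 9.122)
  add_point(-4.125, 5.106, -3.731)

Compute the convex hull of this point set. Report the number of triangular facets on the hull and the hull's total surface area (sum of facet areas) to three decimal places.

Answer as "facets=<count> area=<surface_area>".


facets=22 area=1104.660

Hull vertices (13/17): indices [0, 1, 2, 3, 5, 6, 7, 8, 12, 13, 14, 15, 16].

Per-facet area ½‖(b−a)×(c−a)‖:
  f1: (p13, p8, p5) → 31.3880
  f2: (p6, p8, p5) → 81.9113
  f3: (p6, p3, p7) → 73.8744
  f4: (p6, p3, p5) → 20.1814
  f5: (p1, p6, p7) → 52.0138
  f6: (p1, p6, p8) → 53.6310
  f7: (p15, p3, p14) → 139.0608
  f8: (p15, p3, p7) → 71.8090
  f9: (p15, p2, p14) → 55.0456
  f10: (p15, p1, p7) → 54.1073
  f11: (p15, p1, p2) → 120.2623
  f12: (p16, p13, p5) → 30.4559
  f13: (p12, p13, p8) → 31.0989
  f14: (p12, p1, p2) → 37.1011
  f15: (p12, p2, p14) → 13.0487
  f16: (p12, p16, p13) → 34.7154
  f17: (p12, p16, p5) → 48.7423
  f18: (p12, p3, p14) → 23.5046
  f19: (p12, p3, p5) → 32.8094
  f20: (p0, p1, p8) → 45.8573
  f21: (p0, p12, p8) → 25.1216
  f22: (p0, p12, p1) → 28.9202
Σ area = 1104.660

Euler: V−E+F = 13−33+22 = 2.


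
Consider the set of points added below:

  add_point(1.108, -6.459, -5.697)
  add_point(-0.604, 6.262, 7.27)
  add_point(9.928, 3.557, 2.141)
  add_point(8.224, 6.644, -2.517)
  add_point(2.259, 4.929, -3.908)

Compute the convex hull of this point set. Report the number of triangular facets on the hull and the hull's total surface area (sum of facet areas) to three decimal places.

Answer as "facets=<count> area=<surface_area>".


5 of the 5 inputs are extreme points: [0, 1, 2, 3, 4].

Area of each hull facet:
  f1: (p0, p2, p1) → 92.1554
  f2: (p3, p2, p1) → 35.0985
  f3: (p3, p0, p2) → 44.0188
  f4: (p4, p0, p1) → 65.3674
  f5: (p4, p3, p1) → 36.9391
  f6: (p4, p3, p0) → 33.8952
Σ area = 307.474

Euler characteristic 5−9+6 = 2 ✓

facets=6 area=307.474


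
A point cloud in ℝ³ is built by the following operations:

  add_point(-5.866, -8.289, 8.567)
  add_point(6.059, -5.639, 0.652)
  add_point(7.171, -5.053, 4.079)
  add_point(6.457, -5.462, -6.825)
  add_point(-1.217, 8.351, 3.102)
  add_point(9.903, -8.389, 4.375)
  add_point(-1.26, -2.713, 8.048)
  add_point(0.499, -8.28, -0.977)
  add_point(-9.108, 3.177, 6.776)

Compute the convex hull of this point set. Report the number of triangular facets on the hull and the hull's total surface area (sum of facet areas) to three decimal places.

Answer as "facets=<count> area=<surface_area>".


facets=10 area=652.663

Hull vertices (7/9): indices [0, 3, 4, 5, 6, 7, 8].

Facet areas (half cross-product norm):
  f1: (p3, p4, p8) → 93.6129
  f2: (p3, p4, p5) → 110.4967
  f3: (p6, p4, p8) → 48.2733
  f4: (p6, p4, p5) → 75.9386
  f5: (p6, p0, p8) → 35.8479
  f6: (p6, p0, p5) → 46.0573
  f7: (p7, p3, p5) → 46.0820
  f8: (p7, p0, p5) → 61.9118
  f9: (p7, p3, p8) → 65.3496
  f10: (p7, p0, p8) → 69.0924
Σ area = 652.663

Euler characteristic 7−15+10 = 2 ✓


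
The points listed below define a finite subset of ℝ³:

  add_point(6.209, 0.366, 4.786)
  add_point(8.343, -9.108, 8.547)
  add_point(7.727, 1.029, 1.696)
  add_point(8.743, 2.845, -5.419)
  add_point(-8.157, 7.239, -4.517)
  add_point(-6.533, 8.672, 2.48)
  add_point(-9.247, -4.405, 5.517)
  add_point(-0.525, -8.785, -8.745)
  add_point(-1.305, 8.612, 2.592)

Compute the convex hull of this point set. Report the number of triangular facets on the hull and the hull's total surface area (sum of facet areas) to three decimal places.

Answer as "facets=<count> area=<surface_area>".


9 of the 9 inputs are extreme points: [0, 1, 2, 3, 4, 5, 6, 7, 8].

Triangle areas on the boundary:
  f1: (p1, p5, p6) → 125.8852
  f2: (p7, p1, p6) → 145.4703
  f3: (p7, p1, p3) → 131.5676
  f4: (p8, p1, p5) → 48.4279
  f5: (p4, p7, p3) → 122.9670
  f6: (p4, p8, p3) → 70.1773
  f7: (p4, p8, p5) → 18.5929
  f8: (p4, p5, p6) → 50.1517
  f9: (p4, p7, p6) → 123.0784
  f10: (p0, p8, p1) → 29.7174
  f11: (p2, p1, p3) → 30.9077
  f12: (p2, p0, p1) → 16.7192
  f13: (p2, p8, p3) → 43.8286
  f14: (p2, p0, p8) → 19.9266
Σ area = 977.418

Check V−E+F: 9 − 21 + 14 = 2.

facets=14 area=977.418


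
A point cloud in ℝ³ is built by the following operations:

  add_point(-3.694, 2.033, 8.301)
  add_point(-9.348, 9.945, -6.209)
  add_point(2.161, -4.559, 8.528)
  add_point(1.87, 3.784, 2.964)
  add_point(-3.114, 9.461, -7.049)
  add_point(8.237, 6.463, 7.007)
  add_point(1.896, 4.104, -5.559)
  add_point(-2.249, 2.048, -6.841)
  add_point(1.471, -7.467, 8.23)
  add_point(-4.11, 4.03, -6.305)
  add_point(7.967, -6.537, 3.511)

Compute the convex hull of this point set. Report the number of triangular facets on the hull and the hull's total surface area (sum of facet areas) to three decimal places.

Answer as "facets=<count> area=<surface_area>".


facets=14 area=731.670

Extreme-point indices: [0, 1, 2, 4, 5, 6, 7, 8, 10] — 9 of 11 on the boundary.

Facet areas (half cross-product norm):
  f1: (p4, p5, p1) → 49.2470
  f2: (p0, p5, p1) → 111.5173
  f3: (p0, p8, p1) → 79.0545
  f4: (p7, p8, p1) → 85.2122
  f5: (p7, p4, p1) → 23.1367
  f6: (p2, p8, p5) → 6.4975
  f7: (p2, p0, p5) → 52.6801
  f8: (p2, p0, p8) → 10.8959
  f9: (p10, p8, p5) → 54.3997
  f10: (p10, p7, p8) → 68.0882
  f11: (p6, p7, p4) → 16.9947
  f12: (p6, p10, p7) → 35.8249
  f13: (p6, p4, p5) → 49.9414
  f14: (p6, p10, p5) → 88.1795
Σ area = 731.670

Euler characteristic 9−21+14 = 2 ✓


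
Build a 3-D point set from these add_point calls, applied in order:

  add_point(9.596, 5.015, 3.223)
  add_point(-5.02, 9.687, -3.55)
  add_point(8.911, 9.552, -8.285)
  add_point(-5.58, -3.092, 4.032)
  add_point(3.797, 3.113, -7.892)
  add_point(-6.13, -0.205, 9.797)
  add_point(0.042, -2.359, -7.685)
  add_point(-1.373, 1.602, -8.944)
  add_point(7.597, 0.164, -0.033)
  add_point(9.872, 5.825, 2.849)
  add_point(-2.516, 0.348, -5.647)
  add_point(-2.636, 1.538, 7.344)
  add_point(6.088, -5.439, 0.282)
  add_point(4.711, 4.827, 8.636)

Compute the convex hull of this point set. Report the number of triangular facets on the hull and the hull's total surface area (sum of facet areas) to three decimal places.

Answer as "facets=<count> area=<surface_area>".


Points on the hull: [0, 1, 2, 3, 5, 6, 7, 9, 10, 12, 13] (11 of 14).

Area of each hull facet:
  f1: (p2, p12, p9) → 71.4395
  f2: (p13, p12, p5) → 78.7449
  f3: (p13, p1, p5) → 92.1938
  f4: (p13, p2, p9) → 33.5006
  f5: (p13, p2, p1) → 113.5808
  f6: (p6, p2, p12) → 77.5287
  f7: (p0, p12, p9) → 3.3204
  f8: (p0, p13, p9) → 2.9143
  f9: (p0, p13, p12) → 41.5891
  f10: (p3, p1, p5) → 47.9775
  f11: (p3, p12, p5) → 36.4288
  f12: (p3, p6, p12) → 60.7424
  f13: (p7, p2, p1) → 65.8316
  f14: (p7, p6, p2) → 27.4133
  f15: (p10, p3, p6) → 20.8447
  f16: (p10, p7, p6) → 7.2246
  f17: (p10, p3, p1) → 52.9861
  f18: (p10, p7, p1) → 18.3172
Σ area = 852.578

Check V−E+F: 11 − 27 + 18 = 2.

facets=18 area=852.578


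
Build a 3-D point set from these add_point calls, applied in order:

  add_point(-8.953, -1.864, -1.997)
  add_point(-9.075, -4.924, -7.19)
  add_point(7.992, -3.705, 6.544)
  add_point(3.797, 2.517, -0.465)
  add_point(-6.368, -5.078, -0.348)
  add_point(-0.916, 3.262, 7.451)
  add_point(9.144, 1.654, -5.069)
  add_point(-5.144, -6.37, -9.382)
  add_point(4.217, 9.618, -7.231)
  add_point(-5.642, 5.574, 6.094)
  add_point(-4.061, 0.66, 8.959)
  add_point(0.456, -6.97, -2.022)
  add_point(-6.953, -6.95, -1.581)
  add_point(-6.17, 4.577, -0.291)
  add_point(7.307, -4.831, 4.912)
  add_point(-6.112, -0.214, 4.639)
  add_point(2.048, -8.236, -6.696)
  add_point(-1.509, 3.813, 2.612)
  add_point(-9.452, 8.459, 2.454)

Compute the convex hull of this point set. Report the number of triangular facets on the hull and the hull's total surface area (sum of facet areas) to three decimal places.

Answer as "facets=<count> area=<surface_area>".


Extreme-point indices: [0, 1, 2, 5, 6, 7, 8, 9, 10, 11, 12, 14, 15, 16, 18] — 15 of 19 on the boundary.

Triangle areas on the boundary:
  f1: (p8, p7, p6) → 81.0458
  f2: (p1, p12, p7) → 14.9535
  f3: (p1, p8, p18) → 132.1692
  f4: (p1, p8, p7) → 43.8579
  f5: (p0, p1, p18) → 20.1033
  f6: (p0, p1, p12) → 15.1549
  f7: (p16, p12, p7) → 31.3947
  f8: (p16, p7, p6) → 44.8571
  f9: (p16, p14, p6) → 67.3842
  f10: (p9, p8, p18) → 49.9869
  f11: (p9, p5, p8) → 45.3512
  f12: (p9, p10, p18) → 8.9407
  f13: (p9, p5, p10) → 11.3221
  f14: (p2, p8, p6) → 53.3283
  f15: (p2, p5, p8) → 95.0252
  f16: (p2, p14, p6) → 12.0267
  f17: (p2, p5, p10) → 24.0343
  f18: (p2, p12, p10) → 86.0432
  f19: (p2, p12, p14) → 12.0678
  f20: (p15, p12, p10) → 14.2680
  f21: (p15, p0, p12) → 20.2924
  f22: (p15, p10, p18) → 22.7942
  f23: (p15, p0, p18) → 35.0148
  f24: (p11, p12, p14) → 28.3505
  f25: (p11, p16, p14) → 22.3696
  f26: (p11, p16, p12) → 17.5975
Σ area = 1009.734

Check V−E+F: 15 − 39 + 26 = 2.

facets=26 area=1009.734


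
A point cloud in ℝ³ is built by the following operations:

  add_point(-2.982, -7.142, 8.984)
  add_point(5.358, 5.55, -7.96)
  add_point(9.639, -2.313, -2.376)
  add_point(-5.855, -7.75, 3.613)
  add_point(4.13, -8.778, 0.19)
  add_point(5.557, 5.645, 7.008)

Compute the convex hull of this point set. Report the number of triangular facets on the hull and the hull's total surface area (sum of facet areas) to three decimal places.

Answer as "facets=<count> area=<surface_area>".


facets=8 area=546.590

Extreme-point indices: [0, 1, 2, 3, 4, 5] — 6 of 6 on the boundary.

Triangle areas on the boundary:
  f1: (p1, p5, p3) → 131.3577
  f2: (p1, p5, p2) → 66.9806
  f3: (p0, p5, p3) → 46.1919
  f4: (p4, p5, p2) → 57.4605
  f5: (p4, p0, p5) → 83.8365
  f6: (p4, p0, p3) → 32.0972
  f7: (p4, p1, p3) → 86.7232
  f8: (p4, p1, p2) → 41.9421
Σ area = 546.590

Euler: V−E+F = 6−12+8 = 2.


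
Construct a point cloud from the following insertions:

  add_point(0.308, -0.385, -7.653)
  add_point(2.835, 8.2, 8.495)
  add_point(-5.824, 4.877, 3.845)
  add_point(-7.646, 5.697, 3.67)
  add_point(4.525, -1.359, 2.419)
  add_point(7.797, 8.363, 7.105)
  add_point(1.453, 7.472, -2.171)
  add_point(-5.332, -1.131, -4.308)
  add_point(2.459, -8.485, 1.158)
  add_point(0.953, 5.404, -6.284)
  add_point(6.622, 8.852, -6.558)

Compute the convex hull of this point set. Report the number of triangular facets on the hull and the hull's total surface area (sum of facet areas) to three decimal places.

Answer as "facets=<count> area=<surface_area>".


8 of the 11 inputs are extreme points: [0, 1, 3, 5, 7, 8, 9, 10].

Facet areas (half cross-product norm):
  f1: (p10, p8, p5) → 121.6424
  f2: (p7, p8, p3) → 63.4808
  f3: (p1, p8, p3) → 99.6900
  f4: (p1, p8, p5) → 46.9114
  f5: (p1, p10, p3) → 90.3668
  f6: (p1, p10, p5) → 34.7478
  f7: (p0, p10, p8) → 63.2998
  f8: (p0, p7, p8) → 38.3853
  f9: (p9, p0, p10) → 16.1149
  f10: (p9, p0, p7) → 19.6722
  f11: (p9, p10, p3) → 35.6641
  f12: (p9, p7, p3) → 49.3756
Σ area = 679.351

Euler: V−E+F = 8−18+12 = 2.

facets=12 area=679.351


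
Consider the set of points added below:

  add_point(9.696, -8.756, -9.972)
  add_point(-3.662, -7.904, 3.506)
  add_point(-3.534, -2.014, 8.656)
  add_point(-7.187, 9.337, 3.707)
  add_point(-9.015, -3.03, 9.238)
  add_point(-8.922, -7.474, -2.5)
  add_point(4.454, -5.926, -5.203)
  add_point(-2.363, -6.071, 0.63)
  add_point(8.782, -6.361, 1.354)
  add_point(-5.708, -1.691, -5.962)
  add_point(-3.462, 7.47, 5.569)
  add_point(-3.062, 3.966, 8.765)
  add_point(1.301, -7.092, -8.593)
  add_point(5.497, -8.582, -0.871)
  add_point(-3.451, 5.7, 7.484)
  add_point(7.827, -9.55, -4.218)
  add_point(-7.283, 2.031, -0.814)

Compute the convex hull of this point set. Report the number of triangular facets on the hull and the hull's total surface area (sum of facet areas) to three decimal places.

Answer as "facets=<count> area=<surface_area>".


Extreme-point indices: [0, 1, 2, 3, 4, 5, 8, 9, 10, 11, 12, 13, 14, 15, 16] — 15 of 17 on the boundary.

Triangle areas on the boundary:
  f1: (p5, p3, p4) → 85.6410
  f2: (p5, p15, p0) → 47.8319
  f3: (p8, p15, p0) → 14.1315
  f4: (p9, p3, p0) → 107.7601
  f5: (p1, p5, p4) → 36.8551
  f6: (p1, p5, p15) → 55.2432
  f7: (p11, p3, p4) → 38.1028
  f8: (p12, p5, p0) → 21.7684
  f9: (p12, p9, p0) → 18.0136
  f10: (p12, p9, p5) → 34.4656
  f11: (p16, p5, p3) → 16.6927
  f12: (p16, p9, p3) → 12.5571
  f13: (p16, p9, p5) → 24.4264
  f14: (p13, p8, p15) → 9.4795
  f15: (p13, p1, p15) → 10.9023
  f16: (p13, p1, p8) → 21.1240
  f17: (p2, p11, p4) → 16.2538
  f18: (p2, p11, p8) → 43.6440
  f19: (p2, p1, p4) → 21.8506
  f20: (p2, p1, p8) → 49.7770
  f21: (p10, p11, p8) → 40.4367
  f22: (p10, p3, p0) → 53.8126
  f23: (p10, p8, p0) → 99.9174
  f24: (p14, p11, p3) → 3.1706
  f25: (p14, p10, p3) → 4.8444
  f26: (p14, p10, p11) → 0.7231
Σ area = 889.426

Euler: V−E+F = 15−39+26 = 2.

facets=26 area=889.426


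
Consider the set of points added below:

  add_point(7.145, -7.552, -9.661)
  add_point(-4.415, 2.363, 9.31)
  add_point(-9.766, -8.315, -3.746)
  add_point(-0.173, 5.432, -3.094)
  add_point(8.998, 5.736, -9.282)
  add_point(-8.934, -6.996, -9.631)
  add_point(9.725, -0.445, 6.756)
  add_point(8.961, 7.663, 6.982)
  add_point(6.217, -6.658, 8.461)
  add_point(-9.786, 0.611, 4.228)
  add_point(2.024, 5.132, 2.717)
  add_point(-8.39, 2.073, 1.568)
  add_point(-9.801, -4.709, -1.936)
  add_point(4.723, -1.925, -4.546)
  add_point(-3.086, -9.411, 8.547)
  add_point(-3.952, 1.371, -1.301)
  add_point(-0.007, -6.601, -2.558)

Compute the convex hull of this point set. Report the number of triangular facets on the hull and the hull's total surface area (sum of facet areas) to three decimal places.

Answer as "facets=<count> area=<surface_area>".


facets=22 area=1320.177

Hull vertices (13/17): indices [0, 1, 2, 3, 4, 5, 6, 7, 8, 9, 11, 12, 14].

Per-facet area ½‖(b−a)×(c−a)‖:
  f1: (p4, p7, p6) → 66.0117
  f2: (p4, p0, p6) → 109.2403
  f3: (p8, p7, p6) → 18.2600
  f4: (p8, p1, p7) → 89.6714
  f5: (p8, p0, p6) → 65.0855
  f6: (p11, p1, p7) → 60.7479
  f7: (p5, p4, p0) → 107.3881
  f8: (p5, p2, p0) → 48.5534
  f9: (p5, p2, p12) → 11.9200
  f10: (p14, p8, p1) → 56.7251
  f11: (p14, p2, p0) → 124.2710
  f12: (p14, p8, p0) → 88.0486
  f13: (p9, p11, p1) → 12.5754
  f14: (p9, p14, p1) → 44.2686
  f15: (p9, p5, p12) → 13.8907
  f16: (p9, p5, p11) → 22.7623
  f17: (p9, p2, p12) → 6.3014
  f18: (p9, p14, p2) → 71.5027
  f19: (p3, p5, p4) → 88.9495
  f20: (p3, p5, p11) → 71.7793
  f21: (p3, p4, p7) → 75.4600
  f22: (p3, p11, p7) → 66.7639
Σ area = 1320.177

Euler characteristic 13−33+22 = 2 ✓


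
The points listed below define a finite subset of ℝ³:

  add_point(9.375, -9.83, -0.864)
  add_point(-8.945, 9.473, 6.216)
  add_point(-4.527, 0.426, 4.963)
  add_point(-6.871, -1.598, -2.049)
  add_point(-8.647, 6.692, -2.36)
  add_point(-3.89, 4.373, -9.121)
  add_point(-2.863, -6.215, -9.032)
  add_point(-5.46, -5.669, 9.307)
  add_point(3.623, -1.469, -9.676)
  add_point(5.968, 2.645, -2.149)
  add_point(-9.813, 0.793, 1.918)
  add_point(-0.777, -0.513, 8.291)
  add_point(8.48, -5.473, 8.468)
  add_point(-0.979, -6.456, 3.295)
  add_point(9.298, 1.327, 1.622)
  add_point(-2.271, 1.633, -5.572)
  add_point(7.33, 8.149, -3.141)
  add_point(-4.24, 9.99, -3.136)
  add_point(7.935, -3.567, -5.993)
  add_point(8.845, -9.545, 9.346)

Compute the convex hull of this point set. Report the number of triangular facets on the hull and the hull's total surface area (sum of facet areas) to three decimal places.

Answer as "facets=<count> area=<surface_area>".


facets=26 area=1273.145

Extreme-point indices: [0, 1, 4, 5, 6, 7, 8, 10, 11, 12, 14, 16, 17, 18, 19] — 15 of 20 on the boundary.

Area of each hull facet:
  f1: (p16, p1, p17) → 55.2577
  f2: (p4, p6, p10) → 53.9669
  f3: (p4, p1, p10) → 31.6455
  f4: (p4, p1, p17) → 25.0647
  f5: (p7, p19, p0) → 75.6784
  f6: (p7, p6, p0) → 127.8232
  f7: (p7, p6, p10) → 79.1021
  f8: (p7, p1, p10) → 51.1899
  f9: (p14, p19, p0) → 56.6794
  f10: (p18, p14, p0) → 37.2748
  f11: (p18, p14, p16) → 39.0337
  f12: (p5, p16, p17) → 47.5810
  f13: (p5, p4, p17) → 21.9850
  f14: (p5, p4, p6) → 43.3329
  f15: (p11, p7, p19) → 46.5768
  f16: (p11, p7, p1) → 45.3439
  f17: (p12, p16, p1) → 164.8916
  f18: (p12, p14, p16) → 14.7156
  f19: (p12, p14, p19) → 11.4459
  f20: (p12, p11, p19) → 18.4790
  f21: (p12, p11, p1) → 27.7696
  f22: (p8, p18, p16) → 35.5341
  f23: (p8, p5, p16) → 55.9364
  f24: (p8, p5, p6) → 36.9180
  f25: (p8, p6, p0) → 54.0333
  f26: (p8, p18, p0) → 15.8854
Σ area = 1273.145

Euler characteristic 15−39+26 = 2 ✓


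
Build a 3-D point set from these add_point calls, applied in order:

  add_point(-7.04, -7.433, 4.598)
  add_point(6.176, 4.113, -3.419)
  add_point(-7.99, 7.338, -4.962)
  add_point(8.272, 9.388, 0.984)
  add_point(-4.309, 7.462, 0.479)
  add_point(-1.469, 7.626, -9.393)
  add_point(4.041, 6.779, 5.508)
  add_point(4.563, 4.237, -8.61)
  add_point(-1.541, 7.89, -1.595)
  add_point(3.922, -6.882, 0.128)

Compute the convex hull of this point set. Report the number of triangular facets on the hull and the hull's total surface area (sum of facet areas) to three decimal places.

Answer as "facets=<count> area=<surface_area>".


facets=14 area=724.955

Points on the hull: [0, 1, 2, 3, 4, 5, 6, 7, 9] (9 of 10).

Triangle areas on the boundary:
  f1: (p5, p3, p2) → 55.8468
  f2: (p5, p0, p2) → 66.5028
  f3: (p9, p5, p0) → 107.5904
  f4: (p6, p9, p3) → 48.9885
  f5: (p6, p9, p0) → 86.6701
  f6: (p7, p5, p3) → 39.5650
  f7: (p7, p9, p5) → 44.8966
  f8: (p4, p0, p2) → 51.2873
  f9: (p4, p6, p0) → 76.5669
  f10: (p4, p3, p2) → 33.8153
  f11: (p4, p6, p3) → 32.3911
  f12: (p1, p9, p3) → 35.1108
  f13: (p1, p7, p3) → 14.7577
  f14: (p1, p7, p9) → 30.9661
Σ area = 724.955

Euler characteristic 9−21+14 = 2 ✓


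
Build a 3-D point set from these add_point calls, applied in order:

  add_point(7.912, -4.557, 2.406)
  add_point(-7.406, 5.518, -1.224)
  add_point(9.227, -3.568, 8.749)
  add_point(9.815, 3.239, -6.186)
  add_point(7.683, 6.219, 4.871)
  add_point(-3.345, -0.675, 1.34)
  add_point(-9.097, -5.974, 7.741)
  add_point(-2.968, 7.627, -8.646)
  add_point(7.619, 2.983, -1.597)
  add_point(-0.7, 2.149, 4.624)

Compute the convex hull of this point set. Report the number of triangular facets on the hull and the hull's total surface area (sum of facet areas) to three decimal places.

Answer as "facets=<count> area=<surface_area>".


Hull vertices (8/10): indices [0, 1, 2, 3, 4, 6, 7, 9].

Triangle areas on the boundary:
  f1: (p4, p2, p6) → 98.3708
  f2: (p4, p7, p3) → 79.7379
  f3: (p4, p2, p3) → 61.7491
  f4: (p0, p7, p6) → 167.7345
  f5: (p0, p7, p3) → 79.2492
  f6: (p0, p2, p6) → 58.3739
  f7: (p0, p2, p3) → 31.5202
  f8: (p1, p7, p6) → 43.0089
  f9: (p1, p4, p7) → 71.5587
  f10: (p9, p4, p6) → 23.2479
  f11: (p9, p1, p6) → 57.2711
  f12: (p9, p1, p4) → 38.5185
Σ area = 810.341

Euler: V−E+F = 8−18+12 = 2.

facets=12 area=810.341


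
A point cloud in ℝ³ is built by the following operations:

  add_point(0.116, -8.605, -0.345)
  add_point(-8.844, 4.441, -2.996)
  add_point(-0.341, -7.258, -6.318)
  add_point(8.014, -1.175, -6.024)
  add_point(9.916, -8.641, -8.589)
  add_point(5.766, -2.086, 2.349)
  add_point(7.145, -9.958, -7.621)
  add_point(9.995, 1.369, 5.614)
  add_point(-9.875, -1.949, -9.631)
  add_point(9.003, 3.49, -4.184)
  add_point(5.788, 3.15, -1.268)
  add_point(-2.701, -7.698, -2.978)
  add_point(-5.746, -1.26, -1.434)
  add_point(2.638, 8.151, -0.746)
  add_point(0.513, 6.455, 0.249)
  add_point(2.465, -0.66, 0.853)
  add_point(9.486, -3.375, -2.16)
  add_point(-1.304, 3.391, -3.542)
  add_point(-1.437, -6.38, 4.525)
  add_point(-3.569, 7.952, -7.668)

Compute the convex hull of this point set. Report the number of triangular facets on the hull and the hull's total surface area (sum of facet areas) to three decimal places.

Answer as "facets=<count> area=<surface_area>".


Extreme-point indices: [0, 1, 4, 6, 7, 8, 9, 11, 13, 14, 18, 19] — 12 of 20 on the boundary.

Facet areas (half cross-product norm):
  f1: (p18, p6, p7) → 102.0282
  f2: (p11, p6, p8) → 57.3084
  f3: (p11, p18, p8) → 35.4835
  f4: (p14, p13, p7) → 17.1278
  f5: (p14, p18, p7) → 74.4057
  f6: (p0, p18, p6) → 14.1537
  f7: (p0, p11, p6) → 20.1937
  f8: (p0, p11, p18) → 10.5631
  f9: (p1, p18, p8) → 69.8204
  f10: (p1, p14, p18) → 67.3960
  f11: (p1, p19, p8) → 36.4537
  f12: (p1, p19, p13) → 36.6022
  f13: (p1, p14, p13) → 10.6456
  f14: (p9, p19, p13) → 39.3258
  f15: (p9, p13, p7) → 42.4556
  f16: (p4, p9, p19) → 85.5818
  f17: (p4, p6, p8) → 25.0097
  f18: (p4, p19, p8) → 120.7348
  f19: (p4, p6, p7) → 27.9502
  f20: (p4, p9, p7) → 64.6435
Σ area = 957.883

Check V−E+F: 12 − 30 + 20 = 2.

facets=20 area=957.883


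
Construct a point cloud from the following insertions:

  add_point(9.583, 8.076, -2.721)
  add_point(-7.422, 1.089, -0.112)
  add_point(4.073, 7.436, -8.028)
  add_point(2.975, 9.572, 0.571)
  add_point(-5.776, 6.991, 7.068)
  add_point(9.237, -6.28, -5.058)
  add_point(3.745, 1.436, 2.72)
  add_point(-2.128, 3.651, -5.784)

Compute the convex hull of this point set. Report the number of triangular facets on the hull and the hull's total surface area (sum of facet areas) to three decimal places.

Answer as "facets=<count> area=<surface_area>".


Hull vertices (8/8): indices [0, 1, 2, 3, 4, 5, 6, 7].

Triangle areas on the boundary:
  f1: (p2, p5, p0) → 54.5958
  f2: (p6, p5, p1) → 68.2112
  f3: (p6, p4, p1) → 50.4333
  f4: (p6, p5, p0) → 62.5534
  f5: (p6, p4, p0) → 57.7476
  f6: (p7, p4, p1) → 37.6261
  f7: (p7, p2, p4) → 48.6230
  f8: (p7, p5, p1) → 59.8040
  f9: (p7, p2, p5) → 55.2786
  f10: (p3, p4, p0) → 18.9746
  f11: (p3, p2, p0) → 27.4801
  f12: (p3, p2, p4) → 40.0136
Σ area = 581.341

Euler: V−E+F = 8−18+12 = 2.

facets=12 area=581.341


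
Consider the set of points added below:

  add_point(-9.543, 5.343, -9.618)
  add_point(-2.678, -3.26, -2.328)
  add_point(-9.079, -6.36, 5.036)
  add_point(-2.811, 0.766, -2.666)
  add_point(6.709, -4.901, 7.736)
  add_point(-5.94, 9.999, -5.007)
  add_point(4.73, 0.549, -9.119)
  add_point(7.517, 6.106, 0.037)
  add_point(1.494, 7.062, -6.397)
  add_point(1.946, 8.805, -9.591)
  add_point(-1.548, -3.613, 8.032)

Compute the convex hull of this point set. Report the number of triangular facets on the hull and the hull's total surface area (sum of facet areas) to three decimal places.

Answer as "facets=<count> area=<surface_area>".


Points on the hull: [0, 1, 2, 4, 5, 6, 7, 9, 10] (9 of 11).

Triangle areas on the boundary:
  f1: (p5, p2, p0) → 69.7530
  f2: (p10, p5, p7) → 113.3658
  f3: (p10, p5, p2) → 80.9735
  f4: (p1, p2, p0) → 65.0793
  f5: (p1, p6, p0) → 69.1799
  f6: (p9, p5, p0) → 34.3858
  f7: (p9, p6, p0) → 52.3223
  f8: (p9, p5, p7) → 52.6277
  f9: (p9, p6, p7) → 45.2292
  f10: (p4, p1, p6) → 74.4346
  f11: (p4, p6, p7) → 74.3788
  f12: (p4, p10, p7) → 56.2022
  f13: (p4, p10, p2) → 21.1252
  f14: (p4, p1, p2) → 70.2997
Σ area = 879.357

Check V−E+F: 9 − 21 + 14 = 2.

facets=14 area=879.357


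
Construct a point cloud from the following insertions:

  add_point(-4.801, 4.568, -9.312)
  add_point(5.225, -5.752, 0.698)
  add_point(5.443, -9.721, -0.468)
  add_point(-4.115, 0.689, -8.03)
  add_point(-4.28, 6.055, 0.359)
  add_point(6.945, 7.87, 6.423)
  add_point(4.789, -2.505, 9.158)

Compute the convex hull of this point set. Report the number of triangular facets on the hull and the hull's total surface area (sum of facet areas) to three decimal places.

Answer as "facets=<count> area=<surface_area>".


Extreme-point indices: [0, 2, 3, 4, 5, 6] — 6 of 7 on the boundary.

Facet areas (half cross-product norm):
  f1: (p2, p5, p0) → 164.6884
  f2: (p6, p2, p5) → 61.5718
  f3: (p4, p5, p0) → 53.4543
  f4: (p4, p6, p5) → 69.2645
  f5: (p4, p6, p2) → 91.5486
  f6: (p3, p2, p0) → 17.3319
  f7: (p3, p4, p0) → 19.9925
  f8: (p3, p4, p2) → 79.7626
Σ area = 557.615

Euler: V−E+F = 6−12+8 = 2.

facets=8 area=557.615


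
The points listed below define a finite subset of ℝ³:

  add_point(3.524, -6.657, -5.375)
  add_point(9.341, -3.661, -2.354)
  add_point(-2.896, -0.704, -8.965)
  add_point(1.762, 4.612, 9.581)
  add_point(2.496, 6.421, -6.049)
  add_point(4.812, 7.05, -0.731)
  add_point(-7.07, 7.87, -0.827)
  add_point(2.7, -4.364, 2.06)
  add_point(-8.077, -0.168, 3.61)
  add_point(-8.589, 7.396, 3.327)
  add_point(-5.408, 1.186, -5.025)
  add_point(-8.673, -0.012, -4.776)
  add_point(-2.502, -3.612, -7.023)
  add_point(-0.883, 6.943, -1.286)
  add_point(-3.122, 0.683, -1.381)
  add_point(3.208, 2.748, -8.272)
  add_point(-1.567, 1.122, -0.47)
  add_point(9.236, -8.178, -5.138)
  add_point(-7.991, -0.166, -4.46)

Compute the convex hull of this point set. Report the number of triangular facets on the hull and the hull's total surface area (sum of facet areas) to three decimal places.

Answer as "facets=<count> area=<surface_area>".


facets=24 area=811.006

Hull vertices (14/19): indices [0, 1, 2, 3, 4, 5, 6, 7, 8, 9, 11, 12, 15, 17].

Triangle areas on the boundary:
  f1: (p9, p6, p11) → 19.2616
  f2: (p17, p15, p1) → 27.6710
  f3: (p17, p3, p1) → 25.9102
  f4: (p17, p7, p3) → 39.1268
  f5: (p2, p6, p11) → 31.4830
  f6: (p2, p17, p15) → 45.3271
  f7: (p5, p9, p6) → 25.0460
  f8: (p5, p9, p3) → 65.4751
  f9: (p5, p3, p1) → 64.6978
  f10: (p8, p7, p3) → 61.7638
  f11: (p8, p9, p3) → 44.9246
  f12: (p8, p9, p11) → 31.8379
  f13: (p4, p2, p6) → 50.0028
  f14: (p4, p2, p15) → 14.5169
  f15: (p4, p5, p6) → 31.9066
  f16: (p4, p15, p1) → 22.0003
  f17: (p4, p5, p1) → 34.1666
  f18: (p12, p2, p11) → 12.4669
  f19: (p12, p2, p17) → 19.6426
  f20: (p12, p8, p11) → 30.6291
  f21: (p0, p12, p17) → 5.8018
  f22: (p0, p12, p8) → 41.3208
  f23: (p0, p17, p7) → 22.9182
  f24: (p0, p8, p7) → 43.1079
Σ area = 811.006

Check V−E+F: 14 − 36 + 24 = 2.


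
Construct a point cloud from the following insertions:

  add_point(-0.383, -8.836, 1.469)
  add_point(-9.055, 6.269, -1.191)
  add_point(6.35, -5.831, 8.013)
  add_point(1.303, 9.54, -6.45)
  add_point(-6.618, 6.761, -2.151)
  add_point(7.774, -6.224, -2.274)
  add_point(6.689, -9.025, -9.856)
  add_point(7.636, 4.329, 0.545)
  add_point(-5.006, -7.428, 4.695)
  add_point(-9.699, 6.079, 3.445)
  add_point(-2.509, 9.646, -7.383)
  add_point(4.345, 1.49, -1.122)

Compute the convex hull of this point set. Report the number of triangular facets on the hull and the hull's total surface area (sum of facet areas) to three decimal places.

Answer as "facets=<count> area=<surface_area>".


Hull vertices (10/12): indices [0, 1, 2, 3, 5, 6, 7, 8, 9, 10].

Per-facet area ½‖(b−a)×(c−a)‖:
  f1: (p7, p6, p5) → 36.5985
  f2: (p1, p10, p9) → 15.0445
  f3: (p1, p6, p10) → 100.6527
  f4: (p1, p8, p9) → 33.5126
  f5: (p1, p8, p6) → 144.4893
  f6: (p0, p8, p6) → 17.2510
  f7: (p3, p10, p9) → 25.0673
  f8: (p3, p7, p9) → 81.4304
  f9: (p3, p6, p10) → 37.2990
  f10: (p3, p7, p6) → 91.2555
  f11: (p2, p8, p9) → 83.7791
  f12: (p2, p7, p9) → 111.1688
  f13: (p2, p7, p5) → 54.2601
  f14: (p2, p0, p8) → 28.4945
  f15: (p2, p6, p5) → 17.0957
  f16: (p2, p0, p6) → 64.4137
Σ area = 941.813

Euler characteristic 10−24+16 = 2 ✓

facets=16 area=941.813


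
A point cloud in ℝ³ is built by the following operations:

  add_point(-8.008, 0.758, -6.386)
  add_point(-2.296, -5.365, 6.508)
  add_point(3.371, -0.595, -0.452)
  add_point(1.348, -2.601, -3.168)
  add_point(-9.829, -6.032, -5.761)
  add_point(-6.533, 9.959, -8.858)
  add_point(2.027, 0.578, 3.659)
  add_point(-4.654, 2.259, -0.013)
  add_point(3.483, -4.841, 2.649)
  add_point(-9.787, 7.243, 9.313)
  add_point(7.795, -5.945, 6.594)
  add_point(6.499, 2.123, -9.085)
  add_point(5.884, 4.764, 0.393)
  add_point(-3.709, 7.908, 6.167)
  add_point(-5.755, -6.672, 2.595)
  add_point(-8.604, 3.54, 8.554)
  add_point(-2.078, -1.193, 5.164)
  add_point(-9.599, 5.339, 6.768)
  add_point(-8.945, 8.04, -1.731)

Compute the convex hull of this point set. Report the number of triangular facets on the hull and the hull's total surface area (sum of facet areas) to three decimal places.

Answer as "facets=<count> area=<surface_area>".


facets=18 area=1072.030

Points on the hull: [1, 4, 5, 9, 10, 11, 12, 13, 14, 15, 18] (11 of 19).

Triangle areas on the boundary:
  f1: (p11, p10, p4) → 156.7034
  f2: (p11, p5, p4) → 119.5904
  f3: (p18, p5, p4) → 56.9336
  f4: (p18, p9, p4) → 79.7787
  f5: (p18, p9, p5) → 12.9098
  f6: (p12, p11, p10) → 59.9542
  f7: (p12, p11, p5) → 73.3577
  f8: (p14, p10, p4) → 49.0043
  f9: (p14, p1, p10) → 21.0494
  f10: (p15, p9, p10) → 25.2651
  f11: (p15, p1, p10) → 44.3946
  f12: (p15, p14, p1) → 29.8679
  f13: (p15, p9, p4) → 25.8027
  f14: (p15, p14, p4) → 54.4090
  f15: (p13, p9, p10) → 54.3491
  f16: (p13, p12, p10) → 72.3585
  f17: (p13, p9, p5) → 50.6448
  f18: (p13, p12, p5) → 85.6568
Σ area = 1072.030

Euler characteristic 11−27+18 = 2 ✓


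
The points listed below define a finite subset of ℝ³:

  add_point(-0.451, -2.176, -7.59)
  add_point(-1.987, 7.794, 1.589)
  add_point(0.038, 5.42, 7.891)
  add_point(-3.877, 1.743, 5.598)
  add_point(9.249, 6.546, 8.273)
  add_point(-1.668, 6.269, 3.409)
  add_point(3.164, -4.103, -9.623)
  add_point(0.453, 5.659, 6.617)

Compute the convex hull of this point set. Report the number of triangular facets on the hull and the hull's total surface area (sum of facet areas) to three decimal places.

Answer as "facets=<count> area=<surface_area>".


Hull vertices (6/8): indices [0, 1, 2, 3, 4, 6].

Facet areas (half cross-product norm):
  f1: (p6, p4, p3) → 125.8189
  f2: (p1, p6, p4) → 112.5462
  f3: (p0, p6, p3) → 22.4659
  f4: (p0, p1, p3) → 50.0986
  f5: (p0, p1, p6) → 22.3865
  f6: (p2, p4, p3) → 17.7092
  f7: (p2, p1, p3) → 19.3667
  f8: (p2, p1, p4) → 31.3347
Σ area = 401.727

Euler: V−E+F = 6−12+8 = 2.

facets=8 area=401.727
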